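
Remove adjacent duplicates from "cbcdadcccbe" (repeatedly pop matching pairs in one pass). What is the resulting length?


Input: cbcdadcccbe
Stack-based adjacent duplicate removal:
  Read 'c': push. Stack: c
  Read 'b': push. Stack: cb
  Read 'c': push. Stack: cbc
  Read 'd': push. Stack: cbcd
  Read 'a': push. Stack: cbcda
  Read 'd': push. Stack: cbcdad
  Read 'c': push. Stack: cbcdadc
  Read 'c': matches stack top 'c' => pop. Stack: cbcdad
  Read 'c': push. Stack: cbcdadc
  Read 'b': push. Stack: cbcdadcb
  Read 'e': push. Stack: cbcdadcbe
Final stack: "cbcdadcbe" (length 9)

9


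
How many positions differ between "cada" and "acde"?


Comparing "cada" and "acde" position by position:
  Position 0: 'c' vs 'a' => DIFFER
  Position 1: 'a' vs 'c' => DIFFER
  Position 2: 'd' vs 'd' => same
  Position 3: 'a' vs 'e' => DIFFER
Positions that differ: 3

3


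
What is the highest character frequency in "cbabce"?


Input: cbabce
Character counts:
  'a': 1
  'b': 2
  'c': 2
  'e': 1
Maximum frequency: 2

2


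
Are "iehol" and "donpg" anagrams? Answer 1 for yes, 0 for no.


Strings: "iehol", "donpg"
Sorted first:  ehilo
Sorted second: dgnop
Differ at position 0: 'e' vs 'd' => not anagrams

0


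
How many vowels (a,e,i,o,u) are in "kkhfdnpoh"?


Input: kkhfdnpoh
Checking each character:
  'k' at position 0: consonant
  'k' at position 1: consonant
  'h' at position 2: consonant
  'f' at position 3: consonant
  'd' at position 4: consonant
  'n' at position 5: consonant
  'p' at position 6: consonant
  'o' at position 7: vowel (running total: 1)
  'h' at position 8: consonant
Total vowels: 1

1


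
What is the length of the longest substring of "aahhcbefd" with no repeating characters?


Input: "aahhcbefd"
Sliding window (track last position of each char):
  Position 0 ('a'): window [0,0] length 1 -- new best
  Position 1 ('a'): repeat (last at 0), move window start to 1
  Position 1 ('a'): window [1,1] length 1
  Position 2 ('h'): window [1,2] length 2 -- new best
  Position 3 ('h'): repeat (last at 2), move window start to 3
  Position 3 ('h'): window [3,3] length 1
  Position 4 ('c'): window [3,4] length 2
  Position 5 ('b'): window [3,5] length 3 -- new best
  Position 6 ('e'): window [3,6] length 4 -- new best
  Position 7 ('f'): window [3,7] length 5 -- new best
  Position 8 ('d'): window [3,8] length 6 -- new best
Longest substring with no repeats: "hcbefd" with length 6

6


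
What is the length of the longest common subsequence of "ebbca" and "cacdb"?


LCS of "ebbca" and "cacdb"
DP table:
           c    a    c    d    b
      0    0    0    0    0    0
  e   0    0    0    0    0    0
  b   0    0    0    0    0    1
  b   0    0    0    0    0    1
  c   0    1    1    1    1    1
  a   0    1    2    2    2    2
LCS length = dp[5][5] = 2

2


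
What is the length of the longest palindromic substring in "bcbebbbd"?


Input: "bcbebbbd"
Checking substrings for palindromes:
  [0:3] "bcb" (len 3) => palindrome
  [2:5] "beb" (len 3) => palindrome
  [4:7] "bbb" (len 3) => palindrome
  [4:6] "bb" (len 2) => palindrome
  [5:7] "bb" (len 2) => palindrome
Longest palindromic substring: "bcb" with length 3

3


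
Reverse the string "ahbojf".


Input: ahbojf
Reading characters right to left:
  Position 5: 'f'
  Position 4: 'j'
  Position 3: 'o'
  Position 2: 'b'
  Position 1: 'h'
  Position 0: 'a'
Reversed: fjobha

fjobha


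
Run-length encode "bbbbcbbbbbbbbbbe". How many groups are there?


Input: bbbbcbbbbbbbbbbe
Scanning for consecutive runs:
  Group 1: 'b' x 4 (positions 0-3)
  Group 2: 'c' x 1 (positions 4-4)
  Group 3: 'b' x 10 (positions 5-14)
  Group 4: 'e' x 1 (positions 15-15)
Total groups: 4

4


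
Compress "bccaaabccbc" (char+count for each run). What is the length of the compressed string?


Input: bccaaabccbc
Runs:
  'b' x 1 => "b1"
  'c' x 2 => "c2"
  'a' x 3 => "a3"
  'b' x 1 => "b1"
  'c' x 2 => "c2"
  'b' x 1 => "b1"
  'c' x 1 => "c1"
Compressed: "b1c2a3b1c2b1c1"
Compressed length: 14

14


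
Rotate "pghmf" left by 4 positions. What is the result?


Input: "pghmf", rotate left by 4
First 4 characters: "pghm"
Remaining characters: "f"
Concatenate remaining + first: "f" + "pghm" = "fpghm"

fpghm


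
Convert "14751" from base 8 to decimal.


Input: "14751" in base 8
Positional expansion:
  Digit '1' (value 1) x 8^4 = 4096
  Digit '4' (value 4) x 8^3 = 2048
  Digit '7' (value 7) x 8^2 = 448
  Digit '5' (value 5) x 8^1 = 40
  Digit '1' (value 1) x 8^0 = 1
Sum = 6633

6633


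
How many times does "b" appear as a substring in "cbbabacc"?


Searching for "b" in "cbbabacc"
Scanning each position:
  Position 0: "c" => no
  Position 1: "b" => MATCH
  Position 2: "b" => MATCH
  Position 3: "a" => no
  Position 4: "b" => MATCH
  Position 5: "a" => no
  Position 6: "c" => no
  Position 7: "c" => no
Total occurrences: 3

3


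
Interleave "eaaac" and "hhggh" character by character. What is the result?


Interleaving "eaaac" and "hhggh":
  Position 0: 'e' from first, 'h' from second => "eh"
  Position 1: 'a' from first, 'h' from second => "ah"
  Position 2: 'a' from first, 'g' from second => "ag"
  Position 3: 'a' from first, 'g' from second => "ag"
  Position 4: 'c' from first, 'h' from second => "ch"
Result: ehahagagch

ehahagagch


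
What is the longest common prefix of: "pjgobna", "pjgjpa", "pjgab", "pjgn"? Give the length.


Words: pjgobna, pjgjpa, pjgab, pjgn
  Position 0: all 'p' => match
  Position 1: all 'j' => match
  Position 2: all 'g' => match
  Position 3: ('o', 'j', 'a', 'n') => mismatch, stop
LCP = "pjg" (length 3)

3


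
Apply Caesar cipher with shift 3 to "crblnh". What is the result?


Caesar cipher: shift "crblnh" by 3
  'c' (pos 2) + 3 = pos 5 = 'f'
  'r' (pos 17) + 3 = pos 20 = 'u'
  'b' (pos 1) + 3 = pos 4 = 'e'
  'l' (pos 11) + 3 = pos 14 = 'o'
  'n' (pos 13) + 3 = pos 16 = 'q'
  'h' (pos 7) + 3 = pos 10 = 'k'
Result: fueoqk

fueoqk


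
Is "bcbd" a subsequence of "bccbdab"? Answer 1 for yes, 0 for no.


Check if "bcbd" is a subsequence of "bccbdab"
Greedy scan:
  Position 0 ('b'): matches sub[0] = 'b'
  Position 1 ('c'): matches sub[1] = 'c'
  Position 2 ('c'): no match needed
  Position 3 ('b'): matches sub[2] = 'b'
  Position 4 ('d'): matches sub[3] = 'd'
  Position 5 ('a'): no match needed
  Position 6 ('b'): no match needed
All 4 characters matched => is a subsequence

1


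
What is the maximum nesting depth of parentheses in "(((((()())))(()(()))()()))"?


Input: "(((((()())))(()(()))()()))"
Tracking depth:
  Position 0 '(': depth becomes 1
  Position 1 '(': depth becomes 2
  Position 2 '(': depth becomes 3
  Position 3 '(': depth becomes 4
  Position 4 '(': depth becomes 5
  Position 5 '(': depth becomes 6
  Position 6 ')': depth becomes 5
  Position 7 '(': depth becomes 6
  Position 8 ')': depth becomes 5
  Position 9 ')': depth becomes 4
  Position 10 ')': depth becomes 3
  Position 11 ')': depth becomes 2
  Position 12 '(': depth becomes 3
  Position 13 '(': depth becomes 4
  Position 14 ')': depth becomes 3
  Position 15 '(': depth becomes 4
  Position 16 '(': depth becomes 5
  Position 17 ')': depth becomes 4
  Position 18 ')': depth becomes 3
  Position 19 ')': depth becomes 2
  Position 20 '(': depth becomes 3
  Position 21 ')': depth becomes 2
  Position 22 '(': depth becomes 3
  Position 23 ')': depth becomes 2
  Position 24 ')': depth becomes 1
  Position 25 ')': depth becomes 0
Maximum depth reached: 6

6


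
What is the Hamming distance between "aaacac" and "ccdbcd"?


Comparing "aaacac" and "ccdbcd" position by position:
  Position 0: 'a' vs 'c' => differ
  Position 1: 'a' vs 'c' => differ
  Position 2: 'a' vs 'd' => differ
  Position 3: 'c' vs 'b' => differ
  Position 4: 'a' vs 'c' => differ
  Position 5: 'c' vs 'd' => differ
Total differences (Hamming distance): 6

6


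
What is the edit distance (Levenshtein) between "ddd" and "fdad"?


Computing edit distance: "ddd" -> "fdad"
DP table:
           f    d    a    d
      0    1    2    3    4
  d   1    1    1    2    3
  d   2    2    1    2    2
  d   3    3    2    2    2
Edit distance = dp[3][4] = 2

2


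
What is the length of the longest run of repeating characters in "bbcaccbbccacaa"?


Input: "bbcaccbbccacaa"
Scanning for longest run:
  Position 1 ('b'): continues run of 'b', length=2
  Position 2 ('c'): new char, reset run to 1
  Position 3 ('a'): new char, reset run to 1
  Position 4 ('c'): new char, reset run to 1
  Position 5 ('c'): continues run of 'c', length=2
  Position 6 ('b'): new char, reset run to 1
  Position 7 ('b'): continues run of 'b', length=2
  Position 8 ('c'): new char, reset run to 1
  Position 9 ('c'): continues run of 'c', length=2
  Position 10 ('a'): new char, reset run to 1
  Position 11 ('c'): new char, reset run to 1
  Position 12 ('a'): new char, reset run to 1
  Position 13 ('a'): continues run of 'a', length=2
Longest run: 'b' with length 2

2


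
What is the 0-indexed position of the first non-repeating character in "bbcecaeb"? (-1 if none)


Input: bbcecaeb
Character frequencies:
  'a': 1
  'b': 3
  'c': 2
  'e': 2
Scanning left to right for freq == 1:
  Position 0 ('b'): freq=3, skip
  Position 1 ('b'): freq=3, skip
  Position 2 ('c'): freq=2, skip
  Position 3 ('e'): freq=2, skip
  Position 4 ('c'): freq=2, skip
  Position 5 ('a'): unique! => answer = 5

5


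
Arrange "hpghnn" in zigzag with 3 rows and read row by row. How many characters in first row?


Zigzag "hpghnn" into 3 rows:
Placing characters:
  'h' => row 0
  'p' => row 1
  'g' => row 2
  'h' => row 1
  'n' => row 0
  'n' => row 1
Rows:
  Row 0: "hn"
  Row 1: "phn"
  Row 2: "g"
First row length: 2

2


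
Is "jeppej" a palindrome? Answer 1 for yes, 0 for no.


Input: jeppej
Reversed: jeppej
  Compare pos 0 ('j') with pos 5 ('j'): match
  Compare pos 1 ('e') with pos 4 ('e'): match
  Compare pos 2 ('p') with pos 3 ('p'): match
Result: palindrome

1


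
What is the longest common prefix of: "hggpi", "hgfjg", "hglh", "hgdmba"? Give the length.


Words: hggpi, hgfjg, hglh, hgdmba
  Position 0: all 'h' => match
  Position 1: all 'g' => match
  Position 2: ('g', 'f', 'l', 'd') => mismatch, stop
LCP = "hg" (length 2)

2


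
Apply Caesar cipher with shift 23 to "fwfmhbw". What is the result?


Caesar cipher: shift "fwfmhbw" by 23
  'f' (pos 5) + 23 = pos 2 = 'c'
  'w' (pos 22) + 23 = pos 19 = 't'
  'f' (pos 5) + 23 = pos 2 = 'c'
  'm' (pos 12) + 23 = pos 9 = 'j'
  'h' (pos 7) + 23 = pos 4 = 'e'
  'b' (pos 1) + 23 = pos 24 = 'y'
  'w' (pos 22) + 23 = pos 19 = 't'
Result: ctcjeyt

ctcjeyt


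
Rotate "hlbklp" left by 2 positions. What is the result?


Input: "hlbklp", rotate left by 2
First 2 characters: "hl"
Remaining characters: "bklp"
Concatenate remaining + first: "bklp" + "hl" = "bklphl"

bklphl


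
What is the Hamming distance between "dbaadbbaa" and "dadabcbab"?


Comparing "dbaadbbaa" and "dadabcbab" position by position:
  Position 0: 'd' vs 'd' => same
  Position 1: 'b' vs 'a' => differ
  Position 2: 'a' vs 'd' => differ
  Position 3: 'a' vs 'a' => same
  Position 4: 'd' vs 'b' => differ
  Position 5: 'b' vs 'c' => differ
  Position 6: 'b' vs 'b' => same
  Position 7: 'a' vs 'a' => same
  Position 8: 'a' vs 'b' => differ
Total differences (Hamming distance): 5

5


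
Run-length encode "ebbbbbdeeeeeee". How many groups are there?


Input: ebbbbbdeeeeeee
Scanning for consecutive runs:
  Group 1: 'e' x 1 (positions 0-0)
  Group 2: 'b' x 5 (positions 1-5)
  Group 3: 'd' x 1 (positions 6-6)
  Group 4: 'e' x 7 (positions 7-13)
Total groups: 4

4


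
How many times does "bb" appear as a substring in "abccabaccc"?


Searching for "bb" in "abccabaccc"
Scanning each position:
  Position 0: "ab" => no
  Position 1: "bc" => no
  Position 2: "cc" => no
  Position 3: "ca" => no
  Position 4: "ab" => no
  Position 5: "ba" => no
  Position 6: "ac" => no
  Position 7: "cc" => no
  Position 8: "cc" => no
Total occurrences: 0

0


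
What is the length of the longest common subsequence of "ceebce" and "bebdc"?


LCS of "ceebce" and "bebdc"
DP table:
           b    e    b    d    c
      0    0    0    0    0    0
  c   0    0    0    0    0    1
  e   0    0    1    1    1    1
  e   0    0    1    1    1    1
  b   0    1    1    2    2    2
  c   0    1    1    2    2    3
  e   0    1    2    2    2    3
LCS length = dp[6][5] = 3

3


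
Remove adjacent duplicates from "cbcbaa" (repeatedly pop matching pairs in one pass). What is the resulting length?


Input: cbcbaa
Stack-based adjacent duplicate removal:
  Read 'c': push. Stack: c
  Read 'b': push. Stack: cb
  Read 'c': push. Stack: cbc
  Read 'b': push. Stack: cbcb
  Read 'a': push. Stack: cbcba
  Read 'a': matches stack top 'a' => pop. Stack: cbcb
Final stack: "cbcb" (length 4)

4


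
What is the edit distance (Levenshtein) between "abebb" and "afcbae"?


Computing edit distance: "abebb" -> "afcbae"
DP table:
           a    f    c    b    a    e
      0    1    2    3    4    5    6
  a   1    0    1    2    3    4    5
  b   2    1    1    2    2    3    4
  e   3    2    2    2    3    3    3
  b   4    3    3    3    2    3    4
  b   5    4    4    4    3    3    4
Edit distance = dp[5][6] = 4

4


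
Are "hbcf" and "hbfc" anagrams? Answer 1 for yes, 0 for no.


Strings: "hbcf", "hbfc"
Sorted first:  bcfh
Sorted second: bcfh
Sorted forms match => anagrams

1


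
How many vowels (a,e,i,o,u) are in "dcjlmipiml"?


Input: dcjlmipiml
Checking each character:
  'd' at position 0: consonant
  'c' at position 1: consonant
  'j' at position 2: consonant
  'l' at position 3: consonant
  'm' at position 4: consonant
  'i' at position 5: vowel (running total: 1)
  'p' at position 6: consonant
  'i' at position 7: vowel (running total: 2)
  'm' at position 8: consonant
  'l' at position 9: consonant
Total vowels: 2

2


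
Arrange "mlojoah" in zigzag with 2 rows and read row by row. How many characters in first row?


Zigzag "mlojoah" into 2 rows:
Placing characters:
  'm' => row 0
  'l' => row 1
  'o' => row 0
  'j' => row 1
  'o' => row 0
  'a' => row 1
  'h' => row 0
Rows:
  Row 0: "mooh"
  Row 1: "lja"
First row length: 4

4


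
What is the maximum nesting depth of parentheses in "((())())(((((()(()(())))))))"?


Input: "((())())(((((()(()(())))))))"
Tracking depth:
  Position 0 '(': depth becomes 1
  Position 1 '(': depth becomes 2
  Position 2 '(': depth becomes 3
  Position 3 ')': depth becomes 2
  Position 4 ')': depth becomes 1
  Position 5 '(': depth becomes 2
  Position 6 ')': depth becomes 1
  Position 7 ')': depth becomes 0
  Position 8 '(': depth becomes 1
  Position 9 '(': depth becomes 2
  Position 10 '(': depth becomes 3
  Position 11 '(': depth becomes 4
  Position 12 '(': depth becomes 5
  Position 13 '(': depth becomes 6
  Position 14 ')': depth becomes 5
  Position 15 '(': depth becomes 6
  Position 16 '(': depth becomes 7
  Position 17 ')': depth becomes 6
  Position 18 '(': depth becomes 7
  Position 19 '(': depth becomes 8
  Position 20 ')': depth becomes 7
  Position 21 ')': depth becomes 6
  Position 22 ')': depth becomes 5
  Position 23 ')': depth becomes 4
  Position 24 ')': depth becomes 3
  Position 25 ')': depth becomes 2
  Position 26 ')': depth becomes 1
  Position 27 ')': depth becomes 0
Maximum depth reached: 8

8


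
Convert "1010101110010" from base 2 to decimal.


Input: "1010101110010" in base 2
Positional expansion:
  Digit '1' (value 1) x 2^12 = 4096
  Digit '0' (value 0) x 2^11 = 0
  Digit '1' (value 1) x 2^10 = 1024
  Digit '0' (value 0) x 2^9 = 0
  Digit '1' (value 1) x 2^8 = 256
  Digit '0' (value 0) x 2^7 = 0
  Digit '1' (value 1) x 2^6 = 64
  Digit '1' (value 1) x 2^5 = 32
  Digit '1' (value 1) x 2^4 = 16
  Digit '0' (value 0) x 2^3 = 0
  Digit '0' (value 0) x 2^2 = 0
  Digit '1' (value 1) x 2^1 = 2
  Digit '0' (value 0) x 2^0 = 0
Sum = 5490

5490


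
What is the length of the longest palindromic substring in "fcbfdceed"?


Input: "fcbfdceed"
Checking substrings for palindromes:
  [6:8] "ee" (len 2) => palindrome
Longest palindromic substring: "ee" with length 2

2


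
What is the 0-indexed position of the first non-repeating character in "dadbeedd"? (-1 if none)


Input: dadbeedd
Character frequencies:
  'a': 1
  'b': 1
  'd': 4
  'e': 2
Scanning left to right for freq == 1:
  Position 0 ('d'): freq=4, skip
  Position 1 ('a'): unique! => answer = 1

1


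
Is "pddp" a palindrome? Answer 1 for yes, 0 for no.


Input: pddp
Reversed: pddp
  Compare pos 0 ('p') with pos 3 ('p'): match
  Compare pos 1 ('d') with pos 2 ('d'): match
Result: palindrome

1


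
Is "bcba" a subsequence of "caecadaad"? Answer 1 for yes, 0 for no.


Check if "bcba" is a subsequence of "caecadaad"
Greedy scan:
  Position 0 ('c'): no match needed
  Position 1 ('a'): no match needed
  Position 2 ('e'): no match needed
  Position 3 ('c'): no match needed
  Position 4 ('a'): no match needed
  Position 5 ('d'): no match needed
  Position 6 ('a'): no match needed
  Position 7 ('a'): no match needed
  Position 8 ('d'): no match needed
Only matched 0/4 characters => not a subsequence

0


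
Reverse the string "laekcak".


Input: laekcak
Reading characters right to left:
  Position 6: 'k'
  Position 5: 'a'
  Position 4: 'c'
  Position 3: 'k'
  Position 2: 'e'
  Position 1: 'a'
  Position 0: 'l'
Reversed: kackeal

kackeal


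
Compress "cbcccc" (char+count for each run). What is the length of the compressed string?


Input: cbcccc
Runs:
  'c' x 1 => "c1"
  'b' x 1 => "b1"
  'c' x 4 => "c4"
Compressed: "c1b1c4"
Compressed length: 6

6


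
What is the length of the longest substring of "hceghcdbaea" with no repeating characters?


Input: "hceghcdbaea"
Sliding window (track last position of each char):
  Position 0 ('h'): window [0,0] length 1 -- new best
  Position 1 ('c'): window [0,1] length 2 -- new best
  Position 2 ('e'): window [0,2] length 3 -- new best
  Position 3 ('g'): window [0,3] length 4 -- new best
  Position 4 ('h'): repeat (last at 0), move window start to 1
  Position 4 ('h'): window [1,4] length 4
  Position 5 ('c'): repeat (last at 1), move window start to 2
  Position 5 ('c'): window [2,5] length 4
  Position 6 ('d'): window [2,6] length 5 -- new best
  Position 7 ('b'): window [2,7] length 6 -- new best
  Position 8 ('a'): window [2,8] length 7 -- new best
  Position 9 ('e'): repeat (last at 2), move window start to 3
  Position 9 ('e'): window [3,9] length 7
  Position 10 ('a'): repeat (last at 8), move window start to 9
  Position 10 ('a'): window [9,10] length 2
Longest substring with no repeats: "eghcdba" with length 7

7


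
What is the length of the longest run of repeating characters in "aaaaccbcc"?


Input: "aaaaccbcc"
Scanning for longest run:
  Position 1 ('a'): continues run of 'a', length=2
  Position 2 ('a'): continues run of 'a', length=3
  Position 3 ('a'): continues run of 'a', length=4
  Position 4 ('c'): new char, reset run to 1
  Position 5 ('c'): continues run of 'c', length=2
  Position 6 ('b'): new char, reset run to 1
  Position 7 ('c'): new char, reset run to 1
  Position 8 ('c'): continues run of 'c', length=2
Longest run: 'a' with length 4

4


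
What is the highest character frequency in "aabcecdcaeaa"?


Input: aabcecdcaeaa
Character counts:
  'a': 5
  'b': 1
  'c': 3
  'd': 1
  'e': 2
Maximum frequency: 5

5


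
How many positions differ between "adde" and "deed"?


Comparing "adde" and "deed" position by position:
  Position 0: 'a' vs 'd' => DIFFER
  Position 1: 'd' vs 'e' => DIFFER
  Position 2: 'd' vs 'e' => DIFFER
  Position 3: 'e' vs 'd' => DIFFER
Positions that differ: 4

4


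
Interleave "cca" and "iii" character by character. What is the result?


Interleaving "cca" and "iii":
  Position 0: 'c' from first, 'i' from second => "ci"
  Position 1: 'c' from first, 'i' from second => "ci"
  Position 2: 'a' from first, 'i' from second => "ai"
Result: ciciai

ciciai


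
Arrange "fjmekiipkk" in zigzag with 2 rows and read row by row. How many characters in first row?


Zigzag "fjmekiipkk" into 2 rows:
Placing characters:
  'f' => row 0
  'j' => row 1
  'm' => row 0
  'e' => row 1
  'k' => row 0
  'i' => row 1
  'i' => row 0
  'p' => row 1
  'k' => row 0
  'k' => row 1
Rows:
  Row 0: "fmkik"
  Row 1: "jeipk"
First row length: 5

5


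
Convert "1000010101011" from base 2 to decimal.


Input: "1000010101011" in base 2
Positional expansion:
  Digit '1' (value 1) x 2^12 = 4096
  Digit '0' (value 0) x 2^11 = 0
  Digit '0' (value 0) x 2^10 = 0
  Digit '0' (value 0) x 2^9 = 0
  Digit '0' (value 0) x 2^8 = 0
  Digit '1' (value 1) x 2^7 = 128
  Digit '0' (value 0) x 2^6 = 0
  Digit '1' (value 1) x 2^5 = 32
  Digit '0' (value 0) x 2^4 = 0
  Digit '1' (value 1) x 2^3 = 8
  Digit '0' (value 0) x 2^2 = 0
  Digit '1' (value 1) x 2^1 = 2
  Digit '1' (value 1) x 2^0 = 1
Sum = 4267

4267


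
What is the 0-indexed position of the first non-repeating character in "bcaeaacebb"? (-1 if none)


Input: bcaeaacebb
Character frequencies:
  'a': 3
  'b': 3
  'c': 2
  'e': 2
Scanning left to right for freq == 1:
  Position 0 ('b'): freq=3, skip
  Position 1 ('c'): freq=2, skip
  Position 2 ('a'): freq=3, skip
  Position 3 ('e'): freq=2, skip
  Position 4 ('a'): freq=3, skip
  Position 5 ('a'): freq=3, skip
  Position 6 ('c'): freq=2, skip
  Position 7 ('e'): freq=2, skip
  Position 8 ('b'): freq=3, skip
  Position 9 ('b'): freq=3, skip
  No unique character found => answer = -1

-1


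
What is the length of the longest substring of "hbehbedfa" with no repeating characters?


Input: "hbehbedfa"
Sliding window (track last position of each char):
  Position 0 ('h'): window [0,0] length 1 -- new best
  Position 1 ('b'): window [0,1] length 2 -- new best
  Position 2 ('e'): window [0,2] length 3 -- new best
  Position 3 ('h'): repeat (last at 0), move window start to 1
  Position 3 ('h'): window [1,3] length 3
  Position 4 ('b'): repeat (last at 1), move window start to 2
  Position 4 ('b'): window [2,4] length 3
  Position 5 ('e'): repeat (last at 2), move window start to 3
  Position 5 ('e'): window [3,5] length 3
  Position 6 ('d'): window [3,6] length 4 -- new best
  Position 7 ('f'): window [3,7] length 5 -- new best
  Position 8 ('a'): window [3,8] length 6 -- new best
Longest substring with no repeats: "hbedfa" with length 6

6


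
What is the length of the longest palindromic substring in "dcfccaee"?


Input: "dcfccaee"
Checking substrings for palindromes:
  [1:4] "cfc" (len 3) => palindrome
  [3:5] "cc" (len 2) => palindrome
  [6:8] "ee" (len 2) => palindrome
Longest palindromic substring: "cfc" with length 3

3


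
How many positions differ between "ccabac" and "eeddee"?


Comparing "ccabac" and "eeddee" position by position:
  Position 0: 'c' vs 'e' => DIFFER
  Position 1: 'c' vs 'e' => DIFFER
  Position 2: 'a' vs 'd' => DIFFER
  Position 3: 'b' vs 'd' => DIFFER
  Position 4: 'a' vs 'e' => DIFFER
  Position 5: 'c' vs 'e' => DIFFER
Positions that differ: 6

6


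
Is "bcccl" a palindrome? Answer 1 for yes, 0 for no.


Input: bcccl
Reversed: lcccb
  Compare pos 0 ('b') with pos 4 ('l'): MISMATCH
  Compare pos 1 ('c') with pos 3 ('c'): match
Result: not a palindrome

0


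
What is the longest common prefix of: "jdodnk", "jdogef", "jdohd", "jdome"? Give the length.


Words: jdodnk, jdogef, jdohd, jdome
  Position 0: all 'j' => match
  Position 1: all 'd' => match
  Position 2: all 'o' => match
  Position 3: ('d', 'g', 'h', 'm') => mismatch, stop
LCP = "jdo" (length 3)

3


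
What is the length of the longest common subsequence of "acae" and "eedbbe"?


LCS of "acae" and "eedbbe"
DP table:
           e    e    d    b    b    e
      0    0    0    0    0    0    0
  a   0    0    0    0    0    0    0
  c   0    0    0    0    0    0    0
  a   0    0    0    0    0    0    0
  e   0    1    1    1    1    1    1
LCS length = dp[4][6] = 1

1


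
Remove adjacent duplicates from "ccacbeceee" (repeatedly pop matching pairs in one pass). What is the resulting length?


Input: ccacbeceee
Stack-based adjacent duplicate removal:
  Read 'c': push. Stack: c
  Read 'c': matches stack top 'c' => pop. Stack: (empty)
  Read 'a': push. Stack: a
  Read 'c': push. Stack: ac
  Read 'b': push. Stack: acb
  Read 'e': push. Stack: acbe
  Read 'c': push. Stack: acbec
  Read 'e': push. Stack: acbece
  Read 'e': matches stack top 'e' => pop. Stack: acbec
  Read 'e': push. Stack: acbece
Final stack: "acbece" (length 6)

6


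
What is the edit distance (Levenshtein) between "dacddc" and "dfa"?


Computing edit distance: "dacddc" -> "dfa"
DP table:
           d    f    a
      0    1    2    3
  d   1    0    1    2
  a   2    1    1    1
  c   3    2    2    2
  d   4    3    3    3
  d   5    4    4    4
  c   6    5    5    5
Edit distance = dp[6][3] = 5

5


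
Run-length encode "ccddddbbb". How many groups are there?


Input: ccddddbbb
Scanning for consecutive runs:
  Group 1: 'c' x 2 (positions 0-1)
  Group 2: 'd' x 4 (positions 2-5)
  Group 3: 'b' x 3 (positions 6-8)
Total groups: 3

3


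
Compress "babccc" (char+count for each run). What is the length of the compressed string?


Input: babccc
Runs:
  'b' x 1 => "b1"
  'a' x 1 => "a1"
  'b' x 1 => "b1"
  'c' x 3 => "c3"
Compressed: "b1a1b1c3"
Compressed length: 8

8


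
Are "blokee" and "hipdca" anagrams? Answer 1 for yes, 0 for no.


Strings: "blokee", "hipdca"
Sorted first:  beeklo
Sorted second: acdhip
Differ at position 0: 'b' vs 'a' => not anagrams

0


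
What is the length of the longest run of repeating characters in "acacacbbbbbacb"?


Input: "acacacbbbbbacb"
Scanning for longest run:
  Position 1 ('c'): new char, reset run to 1
  Position 2 ('a'): new char, reset run to 1
  Position 3 ('c'): new char, reset run to 1
  Position 4 ('a'): new char, reset run to 1
  Position 5 ('c'): new char, reset run to 1
  Position 6 ('b'): new char, reset run to 1
  Position 7 ('b'): continues run of 'b', length=2
  Position 8 ('b'): continues run of 'b', length=3
  Position 9 ('b'): continues run of 'b', length=4
  Position 10 ('b'): continues run of 'b', length=5
  Position 11 ('a'): new char, reset run to 1
  Position 12 ('c'): new char, reset run to 1
  Position 13 ('b'): new char, reset run to 1
Longest run: 'b' with length 5

5


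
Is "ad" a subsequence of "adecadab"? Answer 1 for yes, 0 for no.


Check if "ad" is a subsequence of "adecadab"
Greedy scan:
  Position 0 ('a'): matches sub[0] = 'a'
  Position 1 ('d'): matches sub[1] = 'd'
  Position 2 ('e'): no match needed
  Position 3 ('c'): no match needed
  Position 4 ('a'): no match needed
  Position 5 ('d'): no match needed
  Position 6 ('a'): no match needed
  Position 7 ('b'): no match needed
All 2 characters matched => is a subsequence

1


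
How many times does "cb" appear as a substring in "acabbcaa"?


Searching for "cb" in "acabbcaa"
Scanning each position:
  Position 0: "ac" => no
  Position 1: "ca" => no
  Position 2: "ab" => no
  Position 3: "bb" => no
  Position 4: "bc" => no
  Position 5: "ca" => no
  Position 6: "aa" => no
Total occurrences: 0

0


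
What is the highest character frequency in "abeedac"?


Input: abeedac
Character counts:
  'a': 2
  'b': 1
  'c': 1
  'd': 1
  'e': 2
Maximum frequency: 2

2


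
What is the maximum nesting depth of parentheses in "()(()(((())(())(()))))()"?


Input: "()(()(((())(())(()))))()"
Tracking depth:
  Position 0 '(': depth becomes 1
  Position 1 ')': depth becomes 0
  Position 2 '(': depth becomes 1
  Position 3 '(': depth becomes 2
  Position 4 ')': depth becomes 1
  Position 5 '(': depth becomes 2
  Position 6 '(': depth becomes 3
  Position 7 '(': depth becomes 4
  Position 8 '(': depth becomes 5
  Position 9 ')': depth becomes 4
  Position 10 ')': depth becomes 3
  Position 11 '(': depth becomes 4
  Position 12 '(': depth becomes 5
  Position 13 ')': depth becomes 4
  Position 14 ')': depth becomes 3
  Position 15 '(': depth becomes 4
  Position 16 '(': depth becomes 5
  Position 17 ')': depth becomes 4
  Position 18 ')': depth becomes 3
  Position 19 ')': depth becomes 2
  Position 20 ')': depth becomes 1
  Position 21 ')': depth becomes 0
  Position 22 '(': depth becomes 1
  Position 23 ')': depth becomes 0
Maximum depth reached: 5

5


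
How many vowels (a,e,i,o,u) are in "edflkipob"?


Input: edflkipob
Checking each character:
  'e' at position 0: vowel (running total: 1)
  'd' at position 1: consonant
  'f' at position 2: consonant
  'l' at position 3: consonant
  'k' at position 4: consonant
  'i' at position 5: vowel (running total: 2)
  'p' at position 6: consonant
  'o' at position 7: vowel (running total: 3)
  'b' at position 8: consonant
Total vowels: 3

3


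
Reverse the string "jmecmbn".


Input: jmecmbn
Reading characters right to left:
  Position 6: 'n'
  Position 5: 'b'
  Position 4: 'm'
  Position 3: 'c'
  Position 2: 'e'
  Position 1: 'm'
  Position 0: 'j'
Reversed: nbmcemj

nbmcemj


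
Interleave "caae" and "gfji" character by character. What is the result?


Interleaving "caae" and "gfji":
  Position 0: 'c' from first, 'g' from second => "cg"
  Position 1: 'a' from first, 'f' from second => "af"
  Position 2: 'a' from first, 'j' from second => "aj"
  Position 3: 'e' from first, 'i' from second => "ei"
Result: cgafajei

cgafajei


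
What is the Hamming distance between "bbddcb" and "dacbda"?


Comparing "bbddcb" and "dacbda" position by position:
  Position 0: 'b' vs 'd' => differ
  Position 1: 'b' vs 'a' => differ
  Position 2: 'd' vs 'c' => differ
  Position 3: 'd' vs 'b' => differ
  Position 4: 'c' vs 'd' => differ
  Position 5: 'b' vs 'a' => differ
Total differences (Hamming distance): 6

6


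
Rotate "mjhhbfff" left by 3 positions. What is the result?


Input: "mjhhbfff", rotate left by 3
First 3 characters: "mjh"
Remaining characters: "hbfff"
Concatenate remaining + first: "hbfff" + "mjh" = "hbfffmjh"

hbfffmjh


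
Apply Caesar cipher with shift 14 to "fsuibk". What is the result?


Caesar cipher: shift "fsuibk" by 14
  'f' (pos 5) + 14 = pos 19 = 't'
  's' (pos 18) + 14 = pos 6 = 'g'
  'u' (pos 20) + 14 = pos 8 = 'i'
  'i' (pos 8) + 14 = pos 22 = 'w'
  'b' (pos 1) + 14 = pos 15 = 'p'
  'k' (pos 10) + 14 = pos 24 = 'y'
Result: tgiwpy

tgiwpy


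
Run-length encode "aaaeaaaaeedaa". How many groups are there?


Input: aaaeaaaaeedaa
Scanning for consecutive runs:
  Group 1: 'a' x 3 (positions 0-2)
  Group 2: 'e' x 1 (positions 3-3)
  Group 3: 'a' x 4 (positions 4-7)
  Group 4: 'e' x 2 (positions 8-9)
  Group 5: 'd' x 1 (positions 10-10)
  Group 6: 'a' x 2 (positions 11-12)
Total groups: 6

6


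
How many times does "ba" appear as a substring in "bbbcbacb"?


Searching for "ba" in "bbbcbacb"
Scanning each position:
  Position 0: "bb" => no
  Position 1: "bb" => no
  Position 2: "bc" => no
  Position 3: "cb" => no
  Position 4: "ba" => MATCH
  Position 5: "ac" => no
  Position 6: "cb" => no
Total occurrences: 1

1


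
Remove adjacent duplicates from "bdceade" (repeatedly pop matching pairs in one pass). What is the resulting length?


Input: bdceade
Stack-based adjacent duplicate removal:
  Read 'b': push. Stack: b
  Read 'd': push. Stack: bd
  Read 'c': push. Stack: bdc
  Read 'e': push. Stack: bdce
  Read 'a': push. Stack: bdcea
  Read 'd': push. Stack: bdcead
  Read 'e': push. Stack: bdceade
Final stack: "bdceade" (length 7)

7


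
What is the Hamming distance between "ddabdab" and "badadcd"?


Comparing "ddabdab" and "badadcd" position by position:
  Position 0: 'd' vs 'b' => differ
  Position 1: 'd' vs 'a' => differ
  Position 2: 'a' vs 'd' => differ
  Position 3: 'b' vs 'a' => differ
  Position 4: 'd' vs 'd' => same
  Position 5: 'a' vs 'c' => differ
  Position 6: 'b' vs 'd' => differ
Total differences (Hamming distance): 6

6


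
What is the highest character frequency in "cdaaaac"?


Input: cdaaaac
Character counts:
  'a': 4
  'c': 2
  'd': 1
Maximum frequency: 4

4


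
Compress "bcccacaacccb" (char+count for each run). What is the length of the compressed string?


Input: bcccacaacccb
Runs:
  'b' x 1 => "b1"
  'c' x 3 => "c3"
  'a' x 1 => "a1"
  'c' x 1 => "c1"
  'a' x 2 => "a2"
  'c' x 3 => "c3"
  'b' x 1 => "b1"
Compressed: "b1c3a1c1a2c3b1"
Compressed length: 14

14


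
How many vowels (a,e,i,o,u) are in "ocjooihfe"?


Input: ocjooihfe
Checking each character:
  'o' at position 0: vowel (running total: 1)
  'c' at position 1: consonant
  'j' at position 2: consonant
  'o' at position 3: vowel (running total: 2)
  'o' at position 4: vowel (running total: 3)
  'i' at position 5: vowel (running total: 4)
  'h' at position 6: consonant
  'f' at position 7: consonant
  'e' at position 8: vowel (running total: 5)
Total vowels: 5

5


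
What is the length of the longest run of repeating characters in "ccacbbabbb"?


Input: "ccacbbabbb"
Scanning for longest run:
  Position 1 ('c'): continues run of 'c', length=2
  Position 2 ('a'): new char, reset run to 1
  Position 3 ('c'): new char, reset run to 1
  Position 4 ('b'): new char, reset run to 1
  Position 5 ('b'): continues run of 'b', length=2
  Position 6 ('a'): new char, reset run to 1
  Position 7 ('b'): new char, reset run to 1
  Position 8 ('b'): continues run of 'b', length=2
  Position 9 ('b'): continues run of 'b', length=3
Longest run: 'b' with length 3

3


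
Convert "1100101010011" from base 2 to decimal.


Input: "1100101010011" in base 2
Positional expansion:
  Digit '1' (value 1) x 2^12 = 4096
  Digit '1' (value 1) x 2^11 = 2048
  Digit '0' (value 0) x 2^10 = 0
  Digit '0' (value 0) x 2^9 = 0
  Digit '1' (value 1) x 2^8 = 256
  Digit '0' (value 0) x 2^7 = 0
  Digit '1' (value 1) x 2^6 = 64
  Digit '0' (value 0) x 2^5 = 0
  Digit '1' (value 1) x 2^4 = 16
  Digit '0' (value 0) x 2^3 = 0
  Digit '0' (value 0) x 2^2 = 0
  Digit '1' (value 1) x 2^1 = 2
  Digit '1' (value 1) x 2^0 = 1
Sum = 6483

6483


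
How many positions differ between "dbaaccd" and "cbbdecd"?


Comparing "dbaaccd" and "cbbdecd" position by position:
  Position 0: 'd' vs 'c' => DIFFER
  Position 1: 'b' vs 'b' => same
  Position 2: 'a' vs 'b' => DIFFER
  Position 3: 'a' vs 'd' => DIFFER
  Position 4: 'c' vs 'e' => DIFFER
  Position 5: 'c' vs 'c' => same
  Position 6: 'd' vs 'd' => same
Positions that differ: 4

4


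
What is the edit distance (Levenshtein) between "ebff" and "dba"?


Computing edit distance: "ebff" -> "dba"
DP table:
           d    b    a
      0    1    2    3
  e   1    1    2    3
  b   2    2    1    2
  f   3    3    2    2
  f   4    4    3    3
Edit distance = dp[4][3] = 3

3


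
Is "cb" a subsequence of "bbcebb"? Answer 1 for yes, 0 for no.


Check if "cb" is a subsequence of "bbcebb"
Greedy scan:
  Position 0 ('b'): no match needed
  Position 1 ('b'): no match needed
  Position 2 ('c'): matches sub[0] = 'c'
  Position 3 ('e'): no match needed
  Position 4 ('b'): matches sub[1] = 'b'
  Position 5 ('b'): no match needed
All 2 characters matched => is a subsequence

1


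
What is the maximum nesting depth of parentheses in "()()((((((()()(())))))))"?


Input: "()()((((((()()(())))))))"
Tracking depth:
  Position 0 '(': depth becomes 1
  Position 1 ')': depth becomes 0
  Position 2 '(': depth becomes 1
  Position 3 ')': depth becomes 0
  Position 4 '(': depth becomes 1
  Position 5 '(': depth becomes 2
  Position 6 '(': depth becomes 3
  Position 7 '(': depth becomes 4
  Position 8 '(': depth becomes 5
  Position 9 '(': depth becomes 6
  Position 10 '(': depth becomes 7
  Position 11 ')': depth becomes 6
  Position 12 '(': depth becomes 7
  Position 13 ')': depth becomes 6
  Position 14 '(': depth becomes 7
  Position 15 '(': depth becomes 8
  Position 16 ')': depth becomes 7
  Position 17 ')': depth becomes 6
  Position 18 ')': depth becomes 5
  Position 19 ')': depth becomes 4
  Position 20 ')': depth becomes 3
  Position 21 ')': depth becomes 2
  Position 22 ')': depth becomes 1
  Position 23 ')': depth becomes 0
Maximum depth reached: 8

8


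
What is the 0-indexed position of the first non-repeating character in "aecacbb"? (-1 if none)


Input: aecacbb
Character frequencies:
  'a': 2
  'b': 2
  'c': 2
  'e': 1
Scanning left to right for freq == 1:
  Position 0 ('a'): freq=2, skip
  Position 1 ('e'): unique! => answer = 1

1


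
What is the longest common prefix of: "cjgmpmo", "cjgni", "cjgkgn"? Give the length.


Words: cjgmpmo, cjgni, cjgkgn
  Position 0: all 'c' => match
  Position 1: all 'j' => match
  Position 2: all 'g' => match
  Position 3: ('m', 'n', 'k') => mismatch, stop
LCP = "cjg" (length 3)

3


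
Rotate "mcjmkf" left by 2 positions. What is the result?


Input: "mcjmkf", rotate left by 2
First 2 characters: "mc"
Remaining characters: "jmkf"
Concatenate remaining + first: "jmkf" + "mc" = "jmkfmc"

jmkfmc


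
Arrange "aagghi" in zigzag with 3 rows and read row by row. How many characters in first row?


Zigzag "aagghi" into 3 rows:
Placing characters:
  'a' => row 0
  'a' => row 1
  'g' => row 2
  'g' => row 1
  'h' => row 0
  'i' => row 1
Rows:
  Row 0: "ah"
  Row 1: "agi"
  Row 2: "g"
First row length: 2

2


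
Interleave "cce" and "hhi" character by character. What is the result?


Interleaving "cce" and "hhi":
  Position 0: 'c' from first, 'h' from second => "ch"
  Position 1: 'c' from first, 'h' from second => "ch"
  Position 2: 'e' from first, 'i' from second => "ei"
Result: chchei

chchei


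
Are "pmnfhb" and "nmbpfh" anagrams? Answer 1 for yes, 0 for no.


Strings: "pmnfhb", "nmbpfh"
Sorted first:  bfhmnp
Sorted second: bfhmnp
Sorted forms match => anagrams

1


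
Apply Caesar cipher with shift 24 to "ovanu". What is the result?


Caesar cipher: shift "ovanu" by 24
  'o' (pos 14) + 24 = pos 12 = 'm'
  'v' (pos 21) + 24 = pos 19 = 't'
  'a' (pos 0) + 24 = pos 24 = 'y'
  'n' (pos 13) + 24 = pos 11 = 'l'
  'u' (pos 20) + 24 = pos 18 = 's'
Result: mtyls

mtyls


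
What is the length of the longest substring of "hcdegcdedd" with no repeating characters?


Input: "hcdegcdedd"
Sliding window (track last position of each char):
  Position 0 ('h'): window [0,0] length 1 -- new best
  Position 1 ('c'): window [0,1] length 2 -- new best
  Position 2 ('d'): window [0,2] length 3 -- new best
  Position 3 ('e'): window [0,3] length 4 -- new best
  Position 4 ('g'): window [0,4] length 5 -- new best
  Position 5 ('c'): repeat (last at 1), move window start to 2
  Position 5 ('c'): window [2,5] length 4
  Position 6 ('d'): repeat (last at 2), move window start to 3
  Position 6 ('d'): window [3,6] length 4
  Position 7 ('e'): repeat (last at 3), move window start to 4
  Position 7 ('e'): window [4,7] length 4
  Position 8 ('d'): repeat (last at 6), move window start to 7
  Position 8 ('d'): window [7,8] length 2
  Position 9 ('d'): repeat (last at 8), move window start to 9
  Position 9 ('d'): window [9,9] length 1
Longest substring with no repeats: "hcdeg" with length 5

5


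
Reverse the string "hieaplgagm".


Input: hieaplgagm
Reading characters right to left:
  Position 9: 'm'
  Position 8: 'g'
  Position 7: 'a'
  Position 6: 'g'
  Position 5: 'l'
  Position 4: 'p'
  Position 3: 'a'
  Position 2: 'e'
  Position 1: 'i'
  Position 0: 'h'
Reversed: mgaglpaeih

mgaglpaeih


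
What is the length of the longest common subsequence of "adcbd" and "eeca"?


LCS of "adcbd" and "eeca"
DP table:
           e    e    c    a
      0    0    0    0    0
  a   0    0    0    0    1
  d   0    0    0    0    1
  c   0    0    0    1    1
  b   0    0    0    1    1
  d   0    0    0    1    1
LCS length = dp[5][4] = 1

1


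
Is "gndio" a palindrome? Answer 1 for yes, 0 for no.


Input: gndio
Reversed: oidng
  Compare pos 0 ('g') with pos 4 ('o'): MISMATCH
  Compare pos 1 ('n') with pos 3 ('i'): MISMATCH
Result: not a palindrome

0


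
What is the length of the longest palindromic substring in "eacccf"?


Input: "eacccf"
Checking substrings for palindromes:
  [2:5] "ccc" (len 3) => palindrome
  [2:4] "cc" (len 2) => palindrome
  [3:5] "cc" (len 2) => palindrome
Longest palindromic substring: "ccc" with length 3

3
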